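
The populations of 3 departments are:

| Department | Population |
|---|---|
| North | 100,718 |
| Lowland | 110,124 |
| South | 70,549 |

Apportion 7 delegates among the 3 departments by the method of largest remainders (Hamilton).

North 2, Lowland 3, South 2

Standard divisor: 281391 ÷ 7 ≈ 40198.714.
Standard quotas: North 2.5055, Lowland 2.7395, South 1.7550.
Lower quotas: North 2, Lowland 2, South 1 (sum 5, leaving 2 seats).
Remainders in descending order: South 0.7550, Lowland 0.7395, North 0.5055.
The surplus seats go to South, Lowland.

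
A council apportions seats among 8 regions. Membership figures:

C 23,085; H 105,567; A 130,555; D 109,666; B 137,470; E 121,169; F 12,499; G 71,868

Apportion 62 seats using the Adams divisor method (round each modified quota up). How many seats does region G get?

Standard divisor 711879/62 ≈ 11481.919; standard quotas: C 2.011, H 9.194, A 11.370, D 9.551, B 11.973, E 10.553, F 1.089, G 6.259.
Rounding up gives 3, 10, 12, 10, 12, 11, 2, 7 = 67 seats, so the divisor must be adjusted.
With modified divisor 12150: modified quotas C 1.900, H 8.689, A 10.745, D 9.026, B 11.314, E 9.973, F 1.029, G 5.915.
Rounding up: C 2, H 9, A 11, D 10, B 12, E 10, F 2, G 6 (total 62).
G receives 6.

6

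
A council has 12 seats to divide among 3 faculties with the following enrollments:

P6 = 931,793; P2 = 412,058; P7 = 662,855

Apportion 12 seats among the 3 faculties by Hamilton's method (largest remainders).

P6 6; P2 2; P7 4

The standard divisor is 2006706/12 ≈ 167225.5.
Standard quotas: P6 5.5721, P2 2.4641, P7 3.9638.
Lower quotas: P6 5, P2 2, P7 3 (sum 10, leaving 2 seats).
Remainders in descending order: P7 0.9638, P6 0.5721, P2 0.4641.
Largest remainders: P7, P6 receive the extra seats.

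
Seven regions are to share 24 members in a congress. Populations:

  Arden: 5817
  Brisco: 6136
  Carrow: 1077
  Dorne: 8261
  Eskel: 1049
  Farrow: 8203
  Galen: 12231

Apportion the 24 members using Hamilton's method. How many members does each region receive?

Total 42774; standard divisor 42774/24 ≈ 1782.25.
Standard quotas: Arden 3.2639, Brisco 3.4428, Carrow 0.6043, Dorne 4.6352, Eskel 0.5886, Farrow 4.6026, Galen 6.8627.
Lower quotas: Arden 3, Brisco 3, Carrow 0, Dorne 4, Eskel 0, Farrow 4, Galen 6 (sum 20, leaving 4 seats).
Remainders in descending order: Galen 0.8627, Dorne 0.6352, Carrow 0.6043, Farrow 0.6026, Eskel 0.5886, Brisco 0.4428, Arden 0.2639.
Largest remainders: Galen, Dorne, Carrow, Farrow receive the extra seats.

Arden: 3, Brisco: 3, Carrow: 1, Dorne: 5, Eskel: 0, Farrow: 5, Galen: 7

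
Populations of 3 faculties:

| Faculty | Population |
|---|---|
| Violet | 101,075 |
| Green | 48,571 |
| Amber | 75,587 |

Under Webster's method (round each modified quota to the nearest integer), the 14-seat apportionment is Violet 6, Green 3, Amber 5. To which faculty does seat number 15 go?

Violet

Priority for the next seat is population ÷ (current seats + 0.5).
Priorities: Violet 15550.000, Green 13877.429, Amber 13743.091.
Highest priority: Violet.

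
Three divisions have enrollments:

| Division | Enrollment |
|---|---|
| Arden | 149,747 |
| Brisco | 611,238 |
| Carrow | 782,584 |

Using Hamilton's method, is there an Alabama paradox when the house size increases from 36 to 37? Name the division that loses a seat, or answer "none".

At 36 seats: Arden 4, Brisco 14, Carrow 18.
At 37 seats: Arden 3, Brisco 15, Carrow 19.
Arden drops from 4 to 3.

Arden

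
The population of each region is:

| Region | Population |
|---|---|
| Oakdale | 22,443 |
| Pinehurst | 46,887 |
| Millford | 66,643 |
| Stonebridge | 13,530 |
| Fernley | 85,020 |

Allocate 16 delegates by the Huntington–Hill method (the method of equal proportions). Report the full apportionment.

With divisor 15212: modified quotas Oakdale 1.475, Pinehurst 3.082, Millford 4.381, Stonebridge 0.889, Fernley 5.589.
Geometric-mean thresholds: Oakdale √(1·2)=1.414, Pinehurst √(3·4)=3.464, Millford √(4·5)=4.472, Stonebridge (min 1), Fernley √(5·6)=5.477.
Each quota rounded against its threshold gives Oakdale 2, Pinehurst 3, Millford 4, Stonebridge 1, Fernley 6 (total 16).

Oakdale 2, Pinehurst 3, Millford 4, Stonebridge 1, Fernley 6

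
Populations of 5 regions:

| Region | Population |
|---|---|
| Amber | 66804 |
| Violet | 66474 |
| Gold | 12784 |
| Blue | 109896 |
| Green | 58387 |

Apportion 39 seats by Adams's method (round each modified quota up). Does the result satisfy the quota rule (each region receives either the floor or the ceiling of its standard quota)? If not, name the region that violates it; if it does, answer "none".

Standard quotas: Amber 8.288, Violet 8.247, Gold 1.586, Blue 13.635, Green 7.244.
Adams allocation: Amber 8, Violet 8, Gold 2, Blue 14, Green 7.
Every allocation lies between the lower and upper quota.

none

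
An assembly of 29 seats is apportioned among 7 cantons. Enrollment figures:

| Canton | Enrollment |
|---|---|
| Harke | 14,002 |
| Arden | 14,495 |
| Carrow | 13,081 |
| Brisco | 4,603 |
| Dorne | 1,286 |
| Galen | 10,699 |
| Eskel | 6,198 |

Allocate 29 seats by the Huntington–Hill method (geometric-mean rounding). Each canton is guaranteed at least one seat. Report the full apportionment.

With divisor 2312: modified quotas Harke 6.056, Arden 6.269, Carrow 5.658, Brisco 1.991, Dorne 0.556, Galen 4.628, Eskel 2.681.
Geometric-mean thresholds: Harke √(6·7)=6.481, Arden √(6·7)=6.481, Carrow √(5·6)=5.477, Brisco √(1·2)=1.414, Dorne (min 1), Galen √(4·5)=4.472, Eskel √(2·3)=2.449.
Each quota rounded against its threshold gives Harke 6, Arden 6, Carrow 6, Brisco 2, Dorne 1, Galen 5, Eskel 3 (total 29).

Harke=6; Arden=6; Carrow=6; Brisco=2; Dorne=1; Galen=5; Eskel=3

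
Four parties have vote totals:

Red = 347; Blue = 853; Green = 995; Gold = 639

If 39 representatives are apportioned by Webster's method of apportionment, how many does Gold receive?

Standard divisor 2834/39 ≈ 72.667; standard quotas: Red 4.775, Blue 11.739, Green 13.693, Gold 8.794.
Rounding to the nearest integer gives 5, 12, 14, 9 = 40 seats, so the divisor must be adjusted.
With modified divisor 74: modified quotas Red 4.689, Blue 11.527, Green 13.446, Gold 8.635.
Rounding to the nearest integer: Red 5, Blue 12, Green 13, Gold 9 (total 39).
Gold receives 9.

9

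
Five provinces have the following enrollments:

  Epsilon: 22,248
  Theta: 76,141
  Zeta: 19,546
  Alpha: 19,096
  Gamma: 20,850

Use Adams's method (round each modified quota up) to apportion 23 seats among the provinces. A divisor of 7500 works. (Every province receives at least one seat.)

With modified divisor 7500: modified quotas Epsilon 2.966, Theta 10.152, Zeta 2.606, Alpha 2.546, Gamma 2.780.
Rounding up: Epsilon 3, Theta 11, Zeta 3, Alpha 3, Gamma 3 (total 23).

Epsilon 3; Theta 11; Zeta 3; Alpha 3; Gamma 3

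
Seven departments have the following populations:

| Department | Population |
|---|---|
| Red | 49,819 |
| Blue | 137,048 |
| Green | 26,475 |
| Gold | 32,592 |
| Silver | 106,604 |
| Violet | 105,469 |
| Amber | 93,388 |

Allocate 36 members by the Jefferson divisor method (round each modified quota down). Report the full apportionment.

Red 3, Blue 10, Green 1, Gold 2, Silver 7, Violet 7, Amber 6

Standard divisor 551395/36 ≈ 15316.528; standard quotas: Red 3.253, Blue 8.948, Green 1.729, Gold 2.128, Silver 6.960, Violet 6.886, Amber 6.097.
Rounding down gives 3, 8, 1, 2, 6, 6, 6 = 32 seats, so the divisor must be adjusted.
With modified divisor 13500: modified quotas Red 3.690, Blue 10.152, Green 1.961, Gold 2.414, Silver 7.897, Violet 7.813, Amber 6.918.
Rounding down: Red 3, Blue 10, Green 1, Gold 2, Silver 7, Violet 7, Amber 6 (total 36).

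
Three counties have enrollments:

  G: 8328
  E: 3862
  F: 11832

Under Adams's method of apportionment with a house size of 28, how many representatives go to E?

5

Standard divisor 24022/28 ≈ 857.929; standard quotas: G 9.707, E 4.502, F 13.791.
Rounding up gives 10, 5, 14 = 29 seats, so the divisor must be adjusted.
With modified divisor 920: modified quotas G 9.052, E 4.198, F 12.861.
Rounding up: G 10, E 5, F 13 (total 28).
E receives 5.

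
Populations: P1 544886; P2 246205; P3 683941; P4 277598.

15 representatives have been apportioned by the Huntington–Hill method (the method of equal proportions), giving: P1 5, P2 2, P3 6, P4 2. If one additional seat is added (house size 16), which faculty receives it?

Priority for the next seat is population ÷ (√(s·(s+1))).
Priorities: P1 99482.118, P2 100512.770, P3 105534.387, P4 113328.909.
Highest priority: P4.

P4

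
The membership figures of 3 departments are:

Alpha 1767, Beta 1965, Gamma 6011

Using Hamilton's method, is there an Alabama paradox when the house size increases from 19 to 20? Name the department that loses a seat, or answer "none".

At 19 seats: Alpha 3, Beta 4, Gamma 12.
At 20 seats: Alpha 4, Beta 4, Gamma 12.
No department's allocation decreased.

none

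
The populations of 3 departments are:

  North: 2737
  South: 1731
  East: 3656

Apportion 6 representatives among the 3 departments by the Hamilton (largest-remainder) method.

Total 8124; standard divisor 8124/6 = 1354.
Standard quotas: North 2.021, South 1.278, East 2.700.
Lower quotas: North 2, South 1, East 2 (sum 5, leaving 1 seat).
Remainders in descending order: East 0.700, South 0.278, North 0.021.
Largest remainder: East receives the extra seat.

North 2, South 1, East 3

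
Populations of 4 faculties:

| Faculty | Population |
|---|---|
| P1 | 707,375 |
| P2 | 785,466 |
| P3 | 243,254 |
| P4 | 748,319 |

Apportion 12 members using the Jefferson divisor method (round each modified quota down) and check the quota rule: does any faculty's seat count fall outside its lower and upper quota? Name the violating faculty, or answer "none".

Standard quotas: P1 3.417, P2 3.794, P3 1.175, P4 3.614.
Jefferson allocation: P1 3, P2 4, P3 1, P4 4.
Every allocation lies between the lower and upper quota.

none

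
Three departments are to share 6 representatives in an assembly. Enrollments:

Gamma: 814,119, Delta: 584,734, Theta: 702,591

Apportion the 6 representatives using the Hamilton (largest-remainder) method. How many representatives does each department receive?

Gamma 2, Delta 2, Theta 2

Total 2101444; standard divisor 2101444/6 ≈ 350240.667.
Standard quotas: Gamma 2.3245, Delta 1.6695, Theta 2.0060.
Lower quotas: Gamma 2, Delta 1, Theta 2 (sum 5, leaving 1 seat).
Remainders in descending order: Delta 0.6695, Gamma 0.3245, Theta 0.0060.
The surplus seat goes to Delta.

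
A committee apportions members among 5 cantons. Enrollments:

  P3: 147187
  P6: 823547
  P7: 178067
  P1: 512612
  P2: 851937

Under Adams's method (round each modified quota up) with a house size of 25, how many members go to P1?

Standard divisor 2513350/25 ≈ 100534; standard quotas: P3 1.464, P6 8.192, P7 1.771, P1 5.099, P2 8.474.
Rounding up gives 2, 9, 2, 6, 9 = 28 seats, so the divisor must be adjusted.
With modified divisor 112100: modified quotas P3 1.313, P6 7.347, P7 1.588, P1 4.573, P2 7.600.
Rounding up: P3 2, P6 8, P7 2, P1 5, P2 8 (total 25).
P1 receives 5.

5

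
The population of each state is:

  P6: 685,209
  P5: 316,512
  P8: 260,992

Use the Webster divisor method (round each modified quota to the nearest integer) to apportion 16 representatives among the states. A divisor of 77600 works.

P6 9, P5 4, P8 3

With modified divisor 77600: modified quotas P6 8.830, P5 4.079, P8 3.363.
Rounding to the nearest integer: P6 9, P5 4, P8 3 (total 16).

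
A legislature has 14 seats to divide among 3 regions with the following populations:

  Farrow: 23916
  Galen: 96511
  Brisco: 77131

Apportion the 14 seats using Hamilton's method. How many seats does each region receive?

Standard divisor: 197558 ÷ 14 ≈ 14111.286.
Standard quotas: Farrow 1.6948, Galen 6.8393, Brisco 5.4659.
Lower quotas: Farrow 1, Galen 6, Brisco 5 (sum 12, leaving 2 seats).
Remainders in descending order: Galen 0.8393, Farrow 0.6948, Brisco 0.4659.
The surplus seats go to Galen, Farrow.

Farrow 2, Galen 7, Brisco 5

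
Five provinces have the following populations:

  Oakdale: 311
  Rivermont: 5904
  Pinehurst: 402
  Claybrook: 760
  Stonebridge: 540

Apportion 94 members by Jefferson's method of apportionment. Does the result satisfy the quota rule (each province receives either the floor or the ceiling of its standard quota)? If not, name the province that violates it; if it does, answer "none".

Standard quotas: Oakdale 3.693, Rivermont 70.099, Pinehurst 4.773, Claybrook 9.024, Stonebridge 6.412.
Jefferson allocation: Oakdale 3, Rivermont 72, Pinehurst 4, Claybrook 9, Stonebridge 6.
Rivermont has quota 70.099 (lower 70, upper 71) but receives 72 — outside the quota interval.

Rivermont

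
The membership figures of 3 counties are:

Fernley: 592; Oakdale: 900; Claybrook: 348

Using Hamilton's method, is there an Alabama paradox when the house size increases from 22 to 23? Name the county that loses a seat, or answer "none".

none

At 22 seats: Fernley 7, Oakdale 11, Claybrook 4.
At 23 seats: Fernley 8, Oakdale 11, Claybrook 4.
No county's allocation decreased.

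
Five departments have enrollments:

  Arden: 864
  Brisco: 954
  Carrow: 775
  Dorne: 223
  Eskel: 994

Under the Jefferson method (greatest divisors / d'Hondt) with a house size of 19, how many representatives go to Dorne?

1

Standard divisor 3810/19 ≈ 200.526; standard quotas: Arden 4.309, Brisco 4.757, Carrow 3.865, Dorne 1.112, Eskel 4.957.
Rounding down gives 4, 4, 3, 1, 4 = 16 seats, so the divisor must be adjusted.
With modified divisor 180: modified quotas Arden 4.800, Brisco 5.300, Carrow 4.306, Dorne 1.239, Eskel 5.522.
Rounding down: Arden 4, Brisco 5, Carrow 4, Dorne 1, Eskel 5 (total 19).
Dorne receives 1.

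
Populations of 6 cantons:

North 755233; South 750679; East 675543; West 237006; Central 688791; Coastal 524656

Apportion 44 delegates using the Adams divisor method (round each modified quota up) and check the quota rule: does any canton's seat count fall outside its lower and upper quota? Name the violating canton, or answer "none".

none

Standard quotas: North 9.150, South 9.094, East 8.184, West 2.871, Central 8.345, Coastal 6.356.
Adams allocation: North 9, South 9, East 8, West 3, Central 8, Coastal 7.
Every allocation lies between the lower and upper quota.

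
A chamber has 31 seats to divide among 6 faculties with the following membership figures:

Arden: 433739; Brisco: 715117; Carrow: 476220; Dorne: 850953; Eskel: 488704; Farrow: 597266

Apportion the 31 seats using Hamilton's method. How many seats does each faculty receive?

Standard divisor: 3561999 ÷ 31 ≈ 114903.194.
Standard quotas: Arden 3.7748, Brisco 6.2236, Carrow 4.1445, Dorne 7.4058, Eskel 4.2532, Farrow 5.1980.
Lower quotas: Arden 3, Brisco 6, Carrow 4, Dorne 7, Eskel 4, Farrow 5 (sum 29, leaving 2 seats).
Remainders in descending order: Arden 0.7748, Dorne 0.4058, Eskel 0.2532, Brisco 0.2236, Farrow 0.1980, Carrow 0.1445.
Largest remainders: Arden, Dorne receive the extra seats.

Arden: 4, Brisco: 6, Carrow: 4, Dorne: 8, Eskel: 4, Farrow: 5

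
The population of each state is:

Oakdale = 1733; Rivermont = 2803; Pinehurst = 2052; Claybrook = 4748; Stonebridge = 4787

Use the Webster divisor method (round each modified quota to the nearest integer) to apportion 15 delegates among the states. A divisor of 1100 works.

Oakdale 2, Rivermont 3, Pinehurst 2, Claybrook 4, Stonebridge 4

With modified divisor 1100: modified quotas Oakdale 1.575, Rivermont 2.548, Pinehurst 1.865, Claybrook 4.316, Stonebridge 4.352.
Rounding to the nearest integer: Oakdale 2, Rivermont 3, Pinehurst 2, Claybrook 4, Stonebridge 4 (total 15).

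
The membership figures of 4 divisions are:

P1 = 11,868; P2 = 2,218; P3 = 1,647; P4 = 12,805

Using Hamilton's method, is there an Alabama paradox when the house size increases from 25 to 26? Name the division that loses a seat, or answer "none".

At 25 seats: P1 10, P2 2, P3 2, P4 11.
At 26 seats: P1 11, P2 2, P3 1, P4 12.
P3 drops from 2 to 1.

P3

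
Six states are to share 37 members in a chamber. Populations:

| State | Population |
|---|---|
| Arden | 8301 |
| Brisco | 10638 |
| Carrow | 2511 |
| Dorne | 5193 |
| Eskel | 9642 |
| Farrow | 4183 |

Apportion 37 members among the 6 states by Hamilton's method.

Total 40468; standard divisor 40468/37 ≈ 1093.73.
Standard quotas: Arden 7.5896, Brisco 9.7264, Carrow 2.2958, Dorne 4.7480, Eskel 8.8157, Farrow 3.8245.
Lower quotas: Arden 7, Brisco 9, Carrow 2, Dorne 4, Eskel 8, Farrow 3 (sum 33, leaving 4 seats).
Remainders in descending order: Farrow 0.8245, Eskel 0.8157, Dorne 0.7480, Brisco 0.7264, Arden 0.5896, Carrow 0.2958.
The surplus seats go to Farrow, Eskel, Dorne, Brisco.

Arden 7, Brisco 10, Carrow 2, Dorne 5, Eskel 9, Farrow 4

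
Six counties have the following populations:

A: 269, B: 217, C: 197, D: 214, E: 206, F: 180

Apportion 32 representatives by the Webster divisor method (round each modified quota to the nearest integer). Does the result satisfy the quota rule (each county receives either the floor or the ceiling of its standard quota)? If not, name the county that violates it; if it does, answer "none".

none

Standard quotas: A 6.709, B 5.412, C 4.913, D 5.337, E 5.138, F 4.489.
Webster allocation: A 7, B 5, C 5, D 5, E 5, F 5.
Every allocation lies between the lower and upper quota.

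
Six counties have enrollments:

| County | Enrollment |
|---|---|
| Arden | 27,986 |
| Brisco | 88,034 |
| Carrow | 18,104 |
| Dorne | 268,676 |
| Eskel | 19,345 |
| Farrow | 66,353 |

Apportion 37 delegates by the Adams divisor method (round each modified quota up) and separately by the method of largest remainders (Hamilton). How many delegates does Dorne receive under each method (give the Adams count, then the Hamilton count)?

19 and 20

Adams: Arden 2, Brisco 7, Carrow 2, Dorne 19, Eskel 2, Farrow 5.
Hamilton: Arden 2, Brisco 7, Carrow 1, Dorne 20, Eskel 2, Farrow 5.
Dorne gets 19 under Adams and 20 under Hamilton.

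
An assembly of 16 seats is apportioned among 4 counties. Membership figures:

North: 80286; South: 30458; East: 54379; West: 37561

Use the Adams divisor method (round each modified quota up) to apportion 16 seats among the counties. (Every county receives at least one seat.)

Standard divisor 202684/16 ≈ 12667.75; standard quotas: North 6.338, South 2.404, East 4.293, West 2.965.
Rounding up gives 7, 3, 5, 3 = 18 seats, so the divisor must be adjusted.
With modified divisor 14400: modified quotas North 5.575, South 2.115, East 3.776, West 2.608.
Rounding up: North 6, South 3, East 4, West 3 (total 16).

North: 6, South: 3, East: 4, West: 3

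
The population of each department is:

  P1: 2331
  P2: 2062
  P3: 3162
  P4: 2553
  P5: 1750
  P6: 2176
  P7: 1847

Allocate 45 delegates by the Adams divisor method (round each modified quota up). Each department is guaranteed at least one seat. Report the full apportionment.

P1: 7; P2: 6; P3: 9; P4: 7; P5: 5; P6: 6; P7: 5

Standard divisor 15881/45 ≈ 352.911; standard quotas: P1 6.605, P2 5.843, P3 8.960, P4 7.234, P5 4.959, P6 6.166, P7 5.234.
Rounding up gives 7, 6, 9, 8, 5, 7, 6 = 48 seats, so the divisor must be adjusted.
With modified divisor 380: modified quotas P1 6.134, P2 5.426, P3 8.321, P4 6.718, P5 4.605, P6 5.726, P7 4.861.
Rounding up: P1 7, P2 6, P3 9, P4 7, P5 5, P6 6, P7 5 (total 45).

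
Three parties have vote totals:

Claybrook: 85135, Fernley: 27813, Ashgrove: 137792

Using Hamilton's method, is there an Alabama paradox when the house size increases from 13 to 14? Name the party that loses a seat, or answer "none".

Fernley

At 13 seats: Claybrook 4, Fernley 2, Ashgrove 7.
At 14 seats: Claybrook 5, Fernley 1, Ashgrove 8.
Fernley drops from 2 to 1.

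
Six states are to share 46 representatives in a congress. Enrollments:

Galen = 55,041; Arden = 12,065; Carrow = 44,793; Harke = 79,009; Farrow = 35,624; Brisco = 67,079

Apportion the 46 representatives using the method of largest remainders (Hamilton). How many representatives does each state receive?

Galen 9; Arden 2; Carrow 7; Harke 12; Farrow 6; Brisco 10

Standard divisor: 293611 ÷ 46 ≈ 6382.848.
Standard quotas: Galen 8.6233, Arden 1.8902, Carrow 7.0177, Harke 12.3783, Farrow 5.5812, Brisco 10.5093.
Lower quotas: Galen 8, Arden 1, Carrow 7, Harke 12, Farrow 5, Brisco 10 (sum 43, leaving 3 seats).
Remainders in descending order: Arden 0.8902, Galen 0.6233, Farrow 0.5812, Brisco 0.5093, Harke 0.3783, Carrow 0.0177.
Largest remainders: Arden, Galen, Farrow receive the extra seats.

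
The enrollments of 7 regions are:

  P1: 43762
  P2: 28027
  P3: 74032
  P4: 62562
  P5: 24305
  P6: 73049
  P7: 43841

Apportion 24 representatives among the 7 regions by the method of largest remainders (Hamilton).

P1=3, P2=2, P3=5, P4=4, P5=2, P6=5, P7=3

The standard divisor is 349578/24 ≈ 14565.75.
Standard quotas: P1 3.0044, P2 1.9242, P3 5.0826, P4 4.2951, P5 1.6686, P6 5.0151, P7 3.0099.
Lower quotas: P1 3, P2 1, P3 5, P4 4, P5 1, P6 5, P7 3 (sum 22, leaving 2 seats).
Remainders in descending order: P2 0.9242, P5 0.6686, P4 0.2951, P3 0.0826, P6 0.0151, P7 0.0099, P1 0.0044.
Largest remainders: P2, P5 receive the extra seats.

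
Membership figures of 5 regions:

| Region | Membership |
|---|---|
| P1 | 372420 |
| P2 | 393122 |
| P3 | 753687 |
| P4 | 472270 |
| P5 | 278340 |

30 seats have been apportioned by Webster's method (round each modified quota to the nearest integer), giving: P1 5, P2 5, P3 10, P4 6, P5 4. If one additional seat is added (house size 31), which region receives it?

Priority for the next seat is population ÷ (current seats + 0.5).
Priorities: P1 67712.727, P2 71476.727, P3 71779.714, P4 72656.923, P5 61853.333.
Highest priority: P4.

P4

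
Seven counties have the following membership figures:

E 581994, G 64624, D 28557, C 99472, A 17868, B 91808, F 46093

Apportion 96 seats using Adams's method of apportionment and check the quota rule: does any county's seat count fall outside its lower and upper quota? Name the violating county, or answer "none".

Standard quotas: E 60.050, G 6.668, D 2.947, C 10.263, A 1.844, B 9.473, F 4.756.
Adams allocation: E 59, G 7, D 3, C 10, A 2, B 10, F 5.
E has quota 60.050 (lower 60, upper 61) but receives 59 — outside the quota interval.

E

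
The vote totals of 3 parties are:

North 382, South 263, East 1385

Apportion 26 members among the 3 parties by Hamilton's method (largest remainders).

Total 2030; standard divisor 2030/26 ≈ 78.077.
Standard quotas: North 4.893, South 3.368, East 17.739.
Lower quotas: North 4, South 3, East 17 (sum 24, leaving 2 seats).
Remainders in descending order: North 0.893, East 0.739, South 0.368.
The surplus seats go to North, East.

North 5; South 3; East 18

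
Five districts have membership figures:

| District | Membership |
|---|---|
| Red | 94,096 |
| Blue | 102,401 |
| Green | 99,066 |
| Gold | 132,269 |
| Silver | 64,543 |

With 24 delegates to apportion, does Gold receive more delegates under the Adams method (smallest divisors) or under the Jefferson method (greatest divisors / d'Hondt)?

Adams: Red 5, Blue 5, Green 5, Gold 6, Silver 3.
Jefferson: Red 4, Blue 5, Green 5, Gold 7, Silver 3.
Gold gets 6 under Adams and 7 under Jefferson.

Jefferson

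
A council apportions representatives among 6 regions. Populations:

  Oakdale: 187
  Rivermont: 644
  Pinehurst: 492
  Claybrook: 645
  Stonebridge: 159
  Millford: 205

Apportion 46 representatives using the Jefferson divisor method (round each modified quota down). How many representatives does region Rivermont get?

Standard divisor 2332/46 ≈ 50.696; standard quotas: Oakdale 3.689, Rivermont 12.703, Pinehurst 9.705, Claybrook 12.723, Stonebridge 3.136, Millford 4.044.
Rounding down gives 3, 12, 9, 12, 3, 4 = 43 seats, so the divisor must be adjusted.
With modified divisor 48: modified quotas Oakdale 3.896, Rivermont 13.417, Pinehurst 10.250, Claybrook 13.438, Stonebridge 3.312, Millford 4.271.
Rounding down: Oakdale 3, Rivermont 13, Pinehurst 10, Claybrook 13, Stonebridge 3, Millford 4 (total 46).
Rivermont receives 13.

13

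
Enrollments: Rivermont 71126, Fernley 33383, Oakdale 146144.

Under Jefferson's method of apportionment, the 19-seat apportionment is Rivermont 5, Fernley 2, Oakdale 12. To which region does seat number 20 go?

Priority for the next seat is population ÷ (current seats + 1).
Priorities: Rivermont 11854.333, Fernley 11127.667, Oakdale 11241.846.
Highest priority: Rivermont.

Rivermont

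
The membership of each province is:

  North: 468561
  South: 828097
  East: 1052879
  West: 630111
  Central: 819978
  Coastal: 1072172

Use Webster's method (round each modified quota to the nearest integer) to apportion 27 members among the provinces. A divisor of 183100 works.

North: 3, South: 5, East: 6, West: 3, Central: 4, Coastal: 6

With modified divisor 183100: modified quotas North 2.559, South 4.523, East 5.750, West 3.441, Central 4.478, Coastal 5.856.
Rounding to the nearest integer: North 3, South 5, East 6, West 3, Central 4, Coastal 6 (total 27).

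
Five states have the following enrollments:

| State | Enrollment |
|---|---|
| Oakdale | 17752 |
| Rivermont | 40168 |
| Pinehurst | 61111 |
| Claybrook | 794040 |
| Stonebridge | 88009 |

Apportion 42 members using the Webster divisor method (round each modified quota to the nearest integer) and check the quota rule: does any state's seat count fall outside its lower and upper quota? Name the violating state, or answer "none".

Standard quotas: Oakdale 0.745, Rivermont 1.685, Pinehurst 2.564, Claybrook 33.314, Stonebridge 3.692.
Webster allocation: Oakdale 1, Rivermont 2, Pinehurst 3, Claybrook 32, Stonebridge 4.
Claybrook has quota 33.314 (lower 33, upper 34) but receives 32 — outside the quota interval.

Claybrook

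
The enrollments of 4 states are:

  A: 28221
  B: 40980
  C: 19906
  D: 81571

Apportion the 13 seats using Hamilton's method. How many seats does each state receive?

A: 2, B: 3, C: 2, D: 6

Standard divisor: 170678 ÷ 13 ≈ 13129.077.
Standard quotas: A 2.1495, B 3.1213, C 1.5162, D 6.2130.
Lower quotas: A 2, B 3, C 1, D 6 (sum 12, leaving 1 seat).
Remainders in descending order: C 0.5162, D 0.2130, A 0.1495, B 0.1213.
Largest remainder: C receives the extra seat.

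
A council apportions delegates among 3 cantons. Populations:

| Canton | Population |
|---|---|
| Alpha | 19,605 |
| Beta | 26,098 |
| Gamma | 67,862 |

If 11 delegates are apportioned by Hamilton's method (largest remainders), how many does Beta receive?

2

The standard divisor is 113565/11 ≈ 10324.091.
Standard quotas: Alpha 1.8990, Beta 2.5279, Gamma 6.5732.
Lower quotas: Alpha 1, Beta 2, Gamma 6 (sum 9, leaving 2 seats).
Remainders in descending order: Alpha 0.8990, Gamma 0.5732, Beta 0.5279.
Largest remainders: Alpha, Gamma receive the extra seats.
Beta receives 2.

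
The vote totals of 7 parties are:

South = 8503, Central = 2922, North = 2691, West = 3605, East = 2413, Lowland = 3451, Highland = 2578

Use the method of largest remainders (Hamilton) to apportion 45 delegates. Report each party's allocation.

South=15, Central=5, North=5, West=6, East=4, Lowland=6, Highland=4

The standard divisor is 26163/45 ≈ 581.4.
Standard quotas: South 14.6250, Central 5.0258, North 4.6285, West 6.2006, East 4.1503, Lowland 5.9357, Highland 4.4341.
Lower quotas: South 14, Central 5, North 4, West 6, East 4, Lowland 5, Highland 4 (sum 42, leaving 3 seats).
Remainders in descending order: Lowland 0.9357, North 0.6285, South 0.6250, Highland 0.4341, West 0.2006, East 0.1503, Central 0.0258.
Largest remainders: Lowland, North, South receive the extra seats.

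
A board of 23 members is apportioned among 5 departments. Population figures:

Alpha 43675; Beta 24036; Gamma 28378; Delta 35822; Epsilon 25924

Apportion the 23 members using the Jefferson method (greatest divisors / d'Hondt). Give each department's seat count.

Standard divisor 157835/23 ≈ 6862.391; standard quotas: Alpha 6.364, Beta 3.503, Gamma 4.135, Delta 5.220, Epsilon 3.778.
Rounding down gives 6, 3, 4, 5, 3 = 21 seats, so the divisor must be adjusted.
With modified divisor 6100: modified quotas Alpha 7.160, Beta 3.940, Gamma 4.652, Delta 5.872, Epsilon 4.250.
Rounding down: Alpha 7, Beta 3, Gamma 4, Delta 5, Epsilon 4 (total 23).

Alpha: 7, Beta: 3, Gamma: 4, Delta: 5, Epsilon: 4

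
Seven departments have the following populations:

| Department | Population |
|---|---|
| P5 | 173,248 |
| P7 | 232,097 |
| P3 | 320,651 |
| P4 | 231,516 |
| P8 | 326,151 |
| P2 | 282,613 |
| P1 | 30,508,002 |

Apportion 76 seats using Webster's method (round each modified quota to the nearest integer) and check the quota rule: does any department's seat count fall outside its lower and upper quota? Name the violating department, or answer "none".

Standard quotas: P5 0.411, P7 0.550, P3 0.760, P4 0.549, P8 0.773, P2 0.670, P1 72.289.
Webster allocation: P5 0, P7 1, P3 1, P4 1, P8 1, P2 1, P1 71.
P1 has quota 72.289 (lower 72, upper 73) but receives 71 — outside the quota interval.

P1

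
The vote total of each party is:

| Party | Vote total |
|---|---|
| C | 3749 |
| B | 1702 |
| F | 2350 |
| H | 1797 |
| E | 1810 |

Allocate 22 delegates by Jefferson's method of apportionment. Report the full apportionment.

C 8; B 3; F 5; H 3; E 3

Standard divisor 11408/22 ≈ 518.545; standard quotas: C 7.230, B 3.282, F 4.532, H 3.465, E 3.491.
Rounding down gives 7, 3, 4, 3, 3 = 20 seats, so the divisor must be adjusted.
With modified divisor 460: modified quotas C 8.150, B 3.700, F 5.109, H 3.907, E 3.935.
Rounding down: C 8, B 3, F 5, H 3, E 3 (total 22).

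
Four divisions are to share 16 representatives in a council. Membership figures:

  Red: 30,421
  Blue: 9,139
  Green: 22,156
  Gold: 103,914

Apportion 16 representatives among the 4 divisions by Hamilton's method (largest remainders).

Total 165630; standard divisor 165630/16 ≈ 10351.875.
Standard quotas: Red 2.9387, Blue 0.8828, Green 2.1403, Gold 10.0382.
Lower quotas: Red 2, Blue 0, Green 2, Gold 10 (sum 14, leaving 2 seats).
Remainders in descending order: Red 0.9387, Blue 0.8828, Green 0.1403, Gold 0.0382.
The surplus seats go to Red, Blue.

Red 3, Blue 1, Green 2, Gold 10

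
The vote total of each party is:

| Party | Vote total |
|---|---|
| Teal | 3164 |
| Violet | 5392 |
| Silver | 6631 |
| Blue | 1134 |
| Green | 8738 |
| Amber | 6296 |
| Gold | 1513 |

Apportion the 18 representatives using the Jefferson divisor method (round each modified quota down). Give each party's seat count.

Standard divisor 32868/18 ≈ 1826; standard quotas: Teal 1.733, Violet 2.953, Silver 3.631, Blue 0.621, Green 4.785, Amber 3.448, Gold 0.829.
Rounding down gives 1, 2, 3, 0, 4, 3, 0 = 13 seats, so the divisor must be adjusted.
With modified divisor 1544: modified quotas Teal 2.049, Violet 3.492, Silver 4.295, Blue 0.734, Green 5.659, Amber 4.078, Gold 0.980.
Rounding down: Teal 2, Violet 3, Silver 4, Blue 0, Green 5, Amber 4, Gold 0 (total 18).

Teal=2; Violet=3; Silver=4; Blue=0; Green=5; Amber=4; Gold=0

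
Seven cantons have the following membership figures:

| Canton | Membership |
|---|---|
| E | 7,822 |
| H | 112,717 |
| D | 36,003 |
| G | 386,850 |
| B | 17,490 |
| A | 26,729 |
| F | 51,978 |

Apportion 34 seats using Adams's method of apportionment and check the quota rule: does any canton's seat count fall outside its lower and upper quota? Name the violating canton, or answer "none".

G

Standard quotas: E 0.416, H 5.992, D 1.914, G 20.565, B 0.930, A 1.421, F 2.763.
Adams allocation: E 1, H 6, D 2, G 19, B 1, A 2, F 3.
G has quota 20.565 (lower 20, upper 21) but receives 19 — outside the quota interval.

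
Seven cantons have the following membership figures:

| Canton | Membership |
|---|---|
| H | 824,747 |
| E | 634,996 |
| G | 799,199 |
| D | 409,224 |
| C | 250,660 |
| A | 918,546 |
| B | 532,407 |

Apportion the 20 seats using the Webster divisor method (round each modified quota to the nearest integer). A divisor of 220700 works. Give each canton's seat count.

With modified divisor 220700: modified quotas H 3.737, E 2.877, G 3.621, D 1.854, C 1.136, A 4.162, B 2.412.
Rounding to the nearest integer: H 4, E 3, G 4, D 2, C 1, A 4, B 2 (total 20).

H 4, E 3, G 4, D 2, C 1, A 4, B 2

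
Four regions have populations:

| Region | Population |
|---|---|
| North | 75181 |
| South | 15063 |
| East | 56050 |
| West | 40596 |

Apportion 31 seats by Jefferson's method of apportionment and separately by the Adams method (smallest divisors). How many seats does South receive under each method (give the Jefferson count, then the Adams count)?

2 and 3

Jefferson: North 13, South 2, East 9, West 7.
Adams: North 12, South 3, East 9, West 7.
South gets 2 under Jefferson and 3 under Adams.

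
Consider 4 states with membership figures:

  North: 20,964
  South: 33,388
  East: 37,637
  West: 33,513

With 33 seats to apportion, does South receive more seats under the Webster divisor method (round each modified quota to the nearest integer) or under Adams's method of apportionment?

Webster

Webster: North 5, South 9, East 10, West 9.
Adams: North 6, South 8, East 10, West 9.
South gets 9 under Webster and 8 under Adams.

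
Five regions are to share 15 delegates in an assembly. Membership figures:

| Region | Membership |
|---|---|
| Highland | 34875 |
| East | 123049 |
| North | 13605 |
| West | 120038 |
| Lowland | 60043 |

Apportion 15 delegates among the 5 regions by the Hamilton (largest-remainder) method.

Total 351610; standard divisor 351610/15 ≈ 23440.667.
Standard quotas: Highland 1.4878, East 5.2494, North 0.5804, West 5.1209, Lowland 2.5615.
Lower quotas: Highland 1, East 5, North 0, West 5, Lowland 2 (sum 13, leaving 2 seats).
Remainders in descending order: North 0.5804, Lowland 0.5615, Highland 0.4878, East 0.2494, West 0.1209.
Largest remainders: North, Lowland receive the extra seats.

Highland: 1, East: 5, North: 1, West: 5, Lowland: 3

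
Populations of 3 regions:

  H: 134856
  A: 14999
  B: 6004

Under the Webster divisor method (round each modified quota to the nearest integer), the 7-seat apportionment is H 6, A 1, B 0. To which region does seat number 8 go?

H

Priority for the next seat is population ÷ (current seats + 0.5).
Priorities: H 20747.077, A 9999.333, B 12008.000.
Highest priority: H.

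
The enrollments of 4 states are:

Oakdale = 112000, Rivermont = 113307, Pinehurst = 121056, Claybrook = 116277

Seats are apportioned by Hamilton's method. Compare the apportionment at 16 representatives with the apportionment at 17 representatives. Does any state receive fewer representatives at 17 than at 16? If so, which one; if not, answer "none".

At 16 seats: Oakdale 4, Rivermont 4, Pinehurst 4, Claybrook 4.
At 17 seats: Oakdale 4, Rivermont 4, Pinehurst 5, Claybrook 4.
No state's allocation decreased.

none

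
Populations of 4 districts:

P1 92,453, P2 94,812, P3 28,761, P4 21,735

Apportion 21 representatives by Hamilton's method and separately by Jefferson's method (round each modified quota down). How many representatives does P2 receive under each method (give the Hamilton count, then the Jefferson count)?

8 and 9

Hamilton: P1 8, P2 8, P3 3, P4 2.
Jefferson: P1 8, P2 9, P3 2, P4 2.
P2 gets 8 under Hamilton and 9 under Jefferson.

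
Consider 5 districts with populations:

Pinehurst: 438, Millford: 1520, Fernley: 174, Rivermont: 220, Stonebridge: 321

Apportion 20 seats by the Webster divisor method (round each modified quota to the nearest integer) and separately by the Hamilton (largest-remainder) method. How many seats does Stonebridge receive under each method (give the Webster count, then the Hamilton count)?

2 and 3

Webster: Pinehurst 3, Millford 12, Fernley 1, Rivermont 2, Stonebridge 2.
Hamilton: Pinehurst 3, Millford 11, Fernley 1, Rivermont 2, Stonebridge 3.
Stonebridge gets 2 under Webster and 3 under Hamilton.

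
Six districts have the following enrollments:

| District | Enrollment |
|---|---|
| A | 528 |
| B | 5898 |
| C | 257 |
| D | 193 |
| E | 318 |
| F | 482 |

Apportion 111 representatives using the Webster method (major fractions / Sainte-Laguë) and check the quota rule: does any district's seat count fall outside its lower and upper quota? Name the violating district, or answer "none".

Standard quotas: A 7.635, B 85.289, C 3.716, D 2.791, E 4.598, F 6.970.
Webster allocation: A 8, B 84, C 4, D 3, E 5, F 7.
B has quota 85.289 (lower 85, upper 86) but receives 84 — outside the quota interval.

B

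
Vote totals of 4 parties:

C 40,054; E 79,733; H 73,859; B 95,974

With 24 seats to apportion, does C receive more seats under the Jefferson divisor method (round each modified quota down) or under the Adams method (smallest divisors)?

Adams

Jefferson: C 3, E 7, H 6, B 8.
Adams: C 4, E 6, H 6, B 8.
C gets 3 under Jefferson and 4 under Adams.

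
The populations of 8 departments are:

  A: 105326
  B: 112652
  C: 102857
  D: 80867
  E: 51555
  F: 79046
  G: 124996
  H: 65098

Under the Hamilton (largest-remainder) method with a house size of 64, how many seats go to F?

7

The standard divisor is 722397/64 ≈ 11287.453.
Standard quotas: A 9.3312, B 9.9803, C 9.1125, D 7.1643, E 4.5675, F 7.0030, G 11.0739, H 5.7673.
Lower quotas: A 9, B 9, C 9, D 7, E 4, F 7, G 11, H 5 (sum 61, leaving 3 seats).
Remainders in descending order: B 0.9803, H 0.7673, E 0.5675, A 0.3312, D 0.1643, C 0.1125, G 0.0739, F 0.0030.
Largest remainders: B, H, E receive the extra seats.
F receives 7.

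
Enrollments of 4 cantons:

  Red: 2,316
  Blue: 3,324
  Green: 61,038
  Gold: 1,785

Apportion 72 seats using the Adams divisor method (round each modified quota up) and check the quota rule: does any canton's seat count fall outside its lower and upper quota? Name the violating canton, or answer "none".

Green

Standard quotas: Red 2.436, Blue 3.496, Green 64.191, Gold 1.877.
Adams allocation: Red 3, Blue 4, Green 63, Gold 2.
Green has quota 64.191 (lower 64, upper 65) but receives 63 — outside the quota interval.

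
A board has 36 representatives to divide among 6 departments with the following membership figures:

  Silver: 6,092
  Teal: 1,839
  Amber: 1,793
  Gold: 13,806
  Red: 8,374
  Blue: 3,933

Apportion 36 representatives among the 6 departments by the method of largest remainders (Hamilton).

Silver=6; Teal=2; Amber=2; Gold=14; Red=8; Blue=4

Standard divisor: 35837 ÷ 36 ≈ 995.472.
Standard quotas: Silver 6.1197, Teal 1.8474, Amber 1.8012, Gold 13.8688, Red 8.4121, Blue 3.9509.
Lower quotas: Silver 6, Teal 1, Amber 1, Gold 13, Red 8, Blue 3 (sum 32, leaving 4 seats).
Remainders in descending order: Blue 0.9509, Gold 0.8688, Teal 0.8474, Amber 0.8012, Red 0.4121, Silver 0.1197.
The surplus seats go to Blue, Gold, Teal, Amber.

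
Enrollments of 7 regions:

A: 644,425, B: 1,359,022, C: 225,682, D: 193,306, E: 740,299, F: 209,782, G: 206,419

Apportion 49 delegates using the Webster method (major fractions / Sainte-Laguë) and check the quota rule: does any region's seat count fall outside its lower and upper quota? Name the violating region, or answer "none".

none

Standard quotas: A 8.823, B 18.607, C 3.090, D 2.647, E 10.136, F 2.872, G 2.826.
Webster allocation: A 9, B 18, C 3, D 3, E 10, F 3, G 3.
Every allocation lies between the lower and upper quota.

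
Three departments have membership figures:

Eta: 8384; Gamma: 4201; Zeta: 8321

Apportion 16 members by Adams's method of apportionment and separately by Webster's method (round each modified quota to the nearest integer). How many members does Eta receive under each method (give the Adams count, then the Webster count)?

6 and 7

Adams: Eta 6, Gamma 4, Zeta 6.
Webster: Eta 7, Gamma 3, Zeta 6.
Eta gets 6 under Adams and 7 under Webster.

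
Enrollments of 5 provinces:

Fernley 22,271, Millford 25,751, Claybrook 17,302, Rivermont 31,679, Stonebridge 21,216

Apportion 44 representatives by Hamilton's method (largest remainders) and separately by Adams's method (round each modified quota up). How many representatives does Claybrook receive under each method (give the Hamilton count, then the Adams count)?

6 and 7

Hamilton: Fernley 8, Millford 10, Claybrook 6, Rivermont 12, Stonebridge 8.
Adams: Fernley 8, Millford 9, Claybrook 7, Rivermont 12, Stonebridge 8.
Claybrook gets 6 under Hamilton and 7 under Adams.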